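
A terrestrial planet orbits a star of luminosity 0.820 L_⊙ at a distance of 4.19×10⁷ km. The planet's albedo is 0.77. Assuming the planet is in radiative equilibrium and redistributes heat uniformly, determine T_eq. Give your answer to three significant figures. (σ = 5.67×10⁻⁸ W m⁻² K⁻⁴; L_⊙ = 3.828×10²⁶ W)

T_eq ≈ 347 K

d = 4.19×10⁷ km = 4.19×10¹⁰ m.
L = 0.820 × 3.828×10²⁶ = 3.14×10²⁶ W.
Flux: S = L/(4πd²) = 3.14×10²⁶/(4π×(4.19×10¹⁰)²) = 1.42×10⁴ W m⁻².
Energy balance: absorbed = emitted ⇒ πR²·S(1−A) = 4πR²·σT_eq⁴, so T_eq⁴ = S(1−A)/(4σ).
T_eq = [1.42×10⁴ × 0.23 / (4 × 5.67×10⁻⁸)]^(1/4) = (1.44×10¹⁰)^(1/4) = 347 K.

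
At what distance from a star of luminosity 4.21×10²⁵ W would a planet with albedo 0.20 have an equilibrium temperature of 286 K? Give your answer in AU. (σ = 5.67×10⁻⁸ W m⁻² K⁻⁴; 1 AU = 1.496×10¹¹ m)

From T_eq⁴ = L(1−A)/(16πσd²): d = √[L(1−A)/(16πσT_eq⁴)].
d = √[4.21×10²⁵ × 0.80 / (16π × 5.67×10⁻⁸ × (286)⁴)] = 4.20×10¹⁰ m = 0.281 AU.

d ≈ 0.281 AU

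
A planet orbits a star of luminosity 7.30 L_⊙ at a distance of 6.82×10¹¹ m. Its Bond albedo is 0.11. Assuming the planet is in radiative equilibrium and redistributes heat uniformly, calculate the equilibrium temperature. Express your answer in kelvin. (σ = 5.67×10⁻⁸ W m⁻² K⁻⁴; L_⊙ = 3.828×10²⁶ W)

T_eq ≈ 208 K

L = 7.30 × 3.828×10²⁶ = 2.79×10²⁷ W.
Flux: S = L/(4πd²) = 2.79×10²⁷/(4π×(6.82×10¹¹)²) = 478 W m⁻².
Energy balance: absorbed = emitted ⇒ πR²·S(1−A) = 4πR²·σT_eq⁴, so T_eq⁴ = S(1−A)/(4σ).
T_eq = [478 × 0.89 / (4 × 5.67×10⁻⁸)]^(1/4) = (1.88×10⁹)^(1/4) = 208 K.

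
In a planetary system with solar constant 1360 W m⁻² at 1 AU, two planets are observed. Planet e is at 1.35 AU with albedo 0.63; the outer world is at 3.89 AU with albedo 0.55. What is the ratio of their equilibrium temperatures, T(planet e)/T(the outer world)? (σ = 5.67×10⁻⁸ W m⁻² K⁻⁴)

T_eq = [S₀(1−A)/(4σd²)]^(1/4), so T ∝ (1−A)^(1/4) / √d.
T₁ = [1360×0.37/(4×5.67×10⁻⁸×1.35²)]^(1/4) = 186.79 K.
T₂ = [1360×0.45/(4×5.67×10⁻⁸×3.89²)]^(1/4) = 115.56 K.

T₁/T₂ ≈ 1.616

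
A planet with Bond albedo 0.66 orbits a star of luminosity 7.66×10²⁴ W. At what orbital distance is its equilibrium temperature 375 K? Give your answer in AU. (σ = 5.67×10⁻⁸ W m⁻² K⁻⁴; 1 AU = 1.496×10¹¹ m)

From T_eq⁴ = L(1−A)/(16πσd²): d = √[L(1−A)/(16πσT_eq⁴)].
d = √[7.66×10²⁴ × 0.34 / (16π × 5.67×10⁻⁸ × (375)⁴)] = 6.80×10⁹ m = 0.0454 AU.

d ≈ 0.0454 AU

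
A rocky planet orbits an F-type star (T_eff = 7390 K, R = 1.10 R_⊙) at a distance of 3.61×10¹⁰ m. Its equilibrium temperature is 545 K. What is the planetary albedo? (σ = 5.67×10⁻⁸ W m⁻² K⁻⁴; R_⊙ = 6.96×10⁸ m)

A ≈ 0.74

R_⋆ = 1.10 × 6.96×10⁸ = 7.66×10⁸ m.
L = 4πR_⋆²σT_⋆⁴ = 4π(7.66×10⁸)² × 5.67×10⁻⁸ × (7390)⁴ = 1.25×10²⁷ W.
S = L/(4πd²) = 7.61×10⁴ W m⁻².
From T_eq⁴ = S(1−A)/(4σ): 1−A = 4σT_eq⁴/S.
1−A = 4 × 5.67×10⁻⁸ × (545)⁴ / 7.61×10⁴ = 0.263.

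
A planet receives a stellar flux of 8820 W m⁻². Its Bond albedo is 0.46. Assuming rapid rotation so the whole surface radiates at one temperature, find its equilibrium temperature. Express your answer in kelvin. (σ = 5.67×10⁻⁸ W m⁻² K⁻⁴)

T_eq ≈ 381 K

Energy balance: absorbed = emitted ⇒ πR²·S(1−A) = 4πR²·σT_eq⁴, so T_eq⁴ = S(1−A)/(4σ).
T_eq = [8820 × 0.54 / (4 × 5.67×10⁻⁸)]^(1/4) = (2.10×10¹⁰)^(1/4) = 381 K.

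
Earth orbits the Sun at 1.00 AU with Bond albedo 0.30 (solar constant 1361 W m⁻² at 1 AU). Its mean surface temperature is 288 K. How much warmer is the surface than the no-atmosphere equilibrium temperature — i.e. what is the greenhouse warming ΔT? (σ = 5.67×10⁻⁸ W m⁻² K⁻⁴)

ΔT ≈ 33.4 K

S = 1361/1.00² = 1361 W m⁻².
T_eq = [S(1−A)/(4σ)]^(1/4) = [1361×0.70/(4×5.67×10⁻⁸)]^(1/4) = 254.6 K.
ΔT = T_surf − T_eq = 288 − 254.6.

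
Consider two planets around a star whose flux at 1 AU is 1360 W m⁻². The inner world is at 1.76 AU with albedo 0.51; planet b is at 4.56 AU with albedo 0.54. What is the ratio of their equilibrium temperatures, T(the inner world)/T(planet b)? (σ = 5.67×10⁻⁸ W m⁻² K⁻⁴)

T₁/T₂ ≈ 1.635

T_eq = [S₀(1−A)/(4σd²)]^(1/4), so T ∝ (1−A)^(1/4) / √d.
T₁ = [1360×0.49/(4×5.67×10⁻⁸×1.76²)]^(1/4) = 175.50 K.
T₂ = [1360×0.46/(4×5.67×10⁻⁸×4.56²)]^(1/4) = 107.32 K.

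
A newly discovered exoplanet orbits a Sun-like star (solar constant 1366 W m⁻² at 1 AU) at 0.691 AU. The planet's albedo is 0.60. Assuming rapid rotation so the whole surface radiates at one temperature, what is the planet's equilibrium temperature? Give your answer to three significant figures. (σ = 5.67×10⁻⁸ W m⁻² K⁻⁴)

T_eq ≈ 267 K

Flux at 0.691 AU: S = 1366/0.691² = 2860 W m⁻².
Energy balance: absorbed = emitted ⇒ πR²·S(1−A) = 4πR²·σT_eq⁴, so T_eq⁴ = S(1−A)/(4σ).
T_eq = [2860 × 0.40 / (4 × 5.67×10⁻⁸)]^(1/4) = (5.05×10⁹)^(1/4) = 267 K.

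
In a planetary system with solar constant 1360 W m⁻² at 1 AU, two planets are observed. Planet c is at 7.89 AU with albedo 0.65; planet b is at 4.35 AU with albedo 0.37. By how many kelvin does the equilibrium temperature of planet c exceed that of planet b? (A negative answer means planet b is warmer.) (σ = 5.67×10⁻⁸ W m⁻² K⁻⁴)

ΔT ≈ -42.7 K

T_eq = [S₀(1−A)/(4σd²)]^(1/4), so T ∝ (1−A)^(1/4) / √d.
T₁ = [1360×0.35/(4×5.67×10⁻⁸×7.89²)]^(1/4) = 76.20 K.
T₂ = [1360×0.63/(4×5.67×10⁻⁸×4.35²)]^(1/4) = 118.87 K.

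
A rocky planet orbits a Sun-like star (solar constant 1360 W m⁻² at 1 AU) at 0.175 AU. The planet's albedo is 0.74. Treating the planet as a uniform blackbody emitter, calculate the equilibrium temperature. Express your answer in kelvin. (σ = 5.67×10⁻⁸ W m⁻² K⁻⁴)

T_eq ≈ 475 K

Flux at 0.175 AU: S = 1360/0.175² = 4.44×10⁴ W m⁻².
Energy balance: absorbed = emitted ⇒ πR²·S(1−A) = 4πR²·σT_eq⁴, so T_eq⁴ = S(1−A)/(4σ).
T_eq = [4.44×10⁴ × 0.26 / (4 × 5.67×10⁻⁸)]^(1/4) = (5.09×10¹⁰)^(1/4) = 475 K.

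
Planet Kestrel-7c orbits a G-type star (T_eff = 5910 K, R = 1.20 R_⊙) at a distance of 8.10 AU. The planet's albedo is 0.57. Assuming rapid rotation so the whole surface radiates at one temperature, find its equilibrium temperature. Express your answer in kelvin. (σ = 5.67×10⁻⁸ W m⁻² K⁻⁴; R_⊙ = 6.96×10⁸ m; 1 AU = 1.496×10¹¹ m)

R_⋆ = 1.20 × 6.96×10⁸ = 8.35×10⁸ m.
d = 8.10 AU = 1.21×10¹² m.
L = 4πR_⋆²σT_⋆⁴ = 4π(8.35×10⁸)² × 5.67×10⁻⁸ × (5910)⁴ = 6.06×10²⁶ W.
S = L/(4πd²) = 32.9 W m⁻².
Energy balance: absorbed = emitted ⇒ πR²·S(1−A) = 4πR²·σT_eq⁴, so T_eq⁴ = S(1−A)/(4σ).
T_eq = [32.9 × 0.43 / (4 × 5.67×10⁻⁸)]^(1/4) = (6.23×10⁷)^(1/4) = 88.8 K.

T_eq ≈ 88.8 K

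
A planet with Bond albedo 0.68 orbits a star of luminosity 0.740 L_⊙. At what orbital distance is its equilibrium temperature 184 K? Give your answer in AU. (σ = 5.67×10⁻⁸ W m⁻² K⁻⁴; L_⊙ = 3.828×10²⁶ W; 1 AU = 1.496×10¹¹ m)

L = 0.740 × 3.828×10²⁶ = 2.83×10²⁶ W.
From T_eq⁴ = L(1−A)/(16πσd²): d = √[L(1−A)/(16πσT_eq⁴)].
d = √[2.83×10²⁶ × 0.32 / (16π × 5.67×10⁻⁸ × (184)⁴)] = 1.67×10¹¹ m = 1.11 AU.

d ≈ 1.11 AU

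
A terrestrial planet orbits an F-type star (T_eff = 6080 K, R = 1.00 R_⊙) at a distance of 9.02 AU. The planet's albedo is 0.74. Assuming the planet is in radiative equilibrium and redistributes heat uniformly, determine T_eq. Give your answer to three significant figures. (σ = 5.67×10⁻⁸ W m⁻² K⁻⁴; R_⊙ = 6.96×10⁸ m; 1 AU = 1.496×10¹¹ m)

T_eq ≈ 69.7 K

R_⋆ = 1.00 × 6.96×10⁸ = 6.96×10⁸ m.
d = 9.02 AU = 1.35×10¹² m.
L = 4πR_⋆²σT_⋆⁴ = 4π(6.96×10⁸)² × 5.67×10⁻⁸ × (6080)⁴ = 4.72×10²⁶ W.
S = L/(4πd²) = 20.6 W m⁻².
Energy balance: absorbed = emitted ⇒ πR²·S(1−A) = 4πR²·σT_eq⁴, so T_eq⁴ = S(1−A)/(4σ).
T_eq = [20.6 × 0.26 / (4 × 5.67×10⁻⁸)]^(1/4) = (2.36×10⁷)^(1/4) = 69.7 K.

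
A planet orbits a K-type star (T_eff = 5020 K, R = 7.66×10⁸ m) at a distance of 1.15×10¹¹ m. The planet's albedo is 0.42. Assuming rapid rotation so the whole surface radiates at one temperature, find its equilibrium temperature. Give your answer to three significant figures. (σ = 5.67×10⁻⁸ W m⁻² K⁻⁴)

L = 4πR_⋆²σT_⋆⁴ = 4π(7.66×10⁸)² × 5.67×10⁻⁸ × (5020)⁴ = 2.66×10²⁶ W.
S = L/(4πd²) = 1600 W m⁻².
Energy balance: absorbed = emitted ⇒ πR²·S(1−A) = 4πR²·σT_eq⁴, so T_eq⁴ = S(1−A)/(4σ).
T_eq = [1600 × 0.58 / (4 × 5.67×10⁻⁸)]^(1/4) = (4.09×10⁹)^(1/4) = 253 K.

T_eq ≈ 253 K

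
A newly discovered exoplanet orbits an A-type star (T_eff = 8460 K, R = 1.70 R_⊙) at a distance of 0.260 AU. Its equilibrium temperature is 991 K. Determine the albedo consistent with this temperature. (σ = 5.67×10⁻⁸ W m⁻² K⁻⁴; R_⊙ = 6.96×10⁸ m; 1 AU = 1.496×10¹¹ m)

A ≈ 0.19

R_⋆ = 1.70 × 6.96×10⁸ = 1.18×10⁹ m.
d = 0.260 AU = 3.89×10¹⁰ m.
L = 4πR_⋆²σT_⋆⁴ = 4π(1.18×10⁹)² × 5.67×10⁻⁸ × (8460)⁴ = 5.11×10²⁷ W.
S = L/(4πd²) = 2.69×10⁵ W m⁻².
From T_eq⁴ = S(1−A)/(4σ): 1−A = 4σT_eq⁴/S.
1−A = 4 × 5.67×10⁻⁸ × (991)⁴ / 2.69×10⁵ = 0.814.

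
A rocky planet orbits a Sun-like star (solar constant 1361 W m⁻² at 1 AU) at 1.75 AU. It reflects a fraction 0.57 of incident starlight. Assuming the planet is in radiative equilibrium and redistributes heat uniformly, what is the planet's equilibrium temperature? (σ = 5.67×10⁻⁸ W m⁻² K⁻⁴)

Flux at 1.75 AU: S = 1361/1.75² = 444 W m⁻².
Energy balance: absorbed = emitted ⇒ πR²·S(1−A) = 4πR²·σT_eq⁴, so T_eq⁴ = S(1−A)/(4σ).
T_eq = [444 × 0.43 / (4 × 5.67×10⁻⁸)]^(1/4) = (8.43×10⁸)^(1/4) = 170 K.

T_eq ≈ 170 K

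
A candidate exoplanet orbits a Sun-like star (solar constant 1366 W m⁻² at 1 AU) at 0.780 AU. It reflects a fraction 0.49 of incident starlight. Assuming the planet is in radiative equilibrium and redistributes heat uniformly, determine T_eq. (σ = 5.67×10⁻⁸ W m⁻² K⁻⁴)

Flux at 0.780 AU: S = 1366/0.780² = 2250 W m⁻².
Energy balance: absorbed = emitted ⇒ πR²·S(1−A) = 4πR²·σT_eq⁴, so T_eq⁴ = S(1−A)/(4σ).
T_eq = [2250 × 0.51 / (4 × 5.67×10⁻⁸)]^(1/4) = (5.05×10⁹)^(1/4) = 267 K.

T_eq ≈ 267 K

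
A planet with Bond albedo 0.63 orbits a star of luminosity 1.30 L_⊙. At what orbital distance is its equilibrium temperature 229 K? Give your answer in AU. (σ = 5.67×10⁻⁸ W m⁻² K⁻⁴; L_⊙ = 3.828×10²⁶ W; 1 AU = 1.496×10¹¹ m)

d ≈ 1.02 AU

L = 1.30 × 3.828×10²⁶ = 4.98×10²⁶ W.
From T_eq⁴ = L(1−A)/(16πσd²): d = √[L(1−A)/(16πσT_eq⁴)].
d = √[4.98×10²⁶ × 0.37 / (16π × 5.67×10⁻⁸ × (229)⁴)] = 1.53×10¹¹ m = 1.02 AU.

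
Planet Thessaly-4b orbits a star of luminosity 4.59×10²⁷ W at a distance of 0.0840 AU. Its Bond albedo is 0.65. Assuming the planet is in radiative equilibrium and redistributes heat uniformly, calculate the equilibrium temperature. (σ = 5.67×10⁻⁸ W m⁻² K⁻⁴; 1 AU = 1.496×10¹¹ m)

d = 0.0840 AU = 1.26×10¹⁰ m.
Flux: S = L/(4πd²) = 4.59×10²⁷/(4π×(1.26×10¹⁰)²) = 2.31×10⁶ W m⁻².
Energy balance: absorbed = emitted ⇒ πR²·S(1−A) = 4πR²·σT_eq⁴, so T_eq⁴ = S(1−A)/(4σ).
T_eq = [2.31×10⁶ × 0.35 / (4 × 5.67×10⁻⁸)]^(1/4) = (3.57×10¹²)^(1/4) = 1370 K.

T_eq ≈ 1370 K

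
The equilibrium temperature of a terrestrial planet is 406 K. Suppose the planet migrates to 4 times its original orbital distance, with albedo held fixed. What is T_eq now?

T_eq ≈ 203 K

T_eq ∝ L^(1/4) · d^(−1/2).
T′ = 406 / 4^(1/2) = 203 K.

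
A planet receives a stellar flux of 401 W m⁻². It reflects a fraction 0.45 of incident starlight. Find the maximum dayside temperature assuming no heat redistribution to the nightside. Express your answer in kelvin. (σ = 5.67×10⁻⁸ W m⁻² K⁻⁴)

With no redistribution each surface element balances locally: S(1−A) = σT⁴.
T = [401 × 0.55 / 5.67×10⁻⁸]^(1/4) = (3.89×10⁹)^(1/4) = 250 K.

T_ss ≈ 250 K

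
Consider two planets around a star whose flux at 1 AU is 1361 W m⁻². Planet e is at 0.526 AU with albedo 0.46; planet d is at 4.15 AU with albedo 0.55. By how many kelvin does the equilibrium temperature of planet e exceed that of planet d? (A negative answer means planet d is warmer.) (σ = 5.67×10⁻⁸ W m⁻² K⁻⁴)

ΔT ≈ 217.1 K

T_eq = [S₀(1−A)/(4σd²)]^(1/4), so T ∝ (1−A)^(1/4) / √d.
T₁ = [1361×0.54/(4×5.67×10⁻⁸×0.526²)]^(1/4) = 328.97 K.
T₂ = [1361×0.45/(4×5.67×10⁻⁸×4.15²)]^(1/4) = 111.90 K.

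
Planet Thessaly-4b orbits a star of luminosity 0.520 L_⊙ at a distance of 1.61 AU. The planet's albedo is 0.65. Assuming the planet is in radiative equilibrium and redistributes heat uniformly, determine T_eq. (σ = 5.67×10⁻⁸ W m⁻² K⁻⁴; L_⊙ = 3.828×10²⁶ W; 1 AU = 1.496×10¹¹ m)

d = 1.61 AU = 2.41×10¹¹ m.
L = 0.520 × 3.828×10²⁶ = 1.99×10²⁶ W.
Flux: S = L/(4πd²) = 1.99×10²⁶/(4π×(2.41×10¹¹)²) = 273 W m⁻².
Energy balance: absorbed = emitted ⇒ πR²·S(1−A) = 4πR²·σT_eq⁴, so T_eq⁴ = S(1−A)/(4σ).
T_eq = [273 × 0.35 / (4 × 5.67×10⁻⁸)]^(1/4) = (4.21×10⁸)^(1/4) = 143 K.

T_eq ≈ 143 K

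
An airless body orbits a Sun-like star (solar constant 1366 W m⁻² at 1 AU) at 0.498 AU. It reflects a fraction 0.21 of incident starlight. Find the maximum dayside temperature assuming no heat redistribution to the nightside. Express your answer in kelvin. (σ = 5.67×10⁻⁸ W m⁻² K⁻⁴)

Flux at 0.498 AU: S = 1366/0.498² = 5510 W m⁻².
With no redistribution each surface element balances locally: S(1−A) = σT⁴.
T = [5510 × 0.79 / 5.67×10⁻⁸]^(1/4) = (7.67×10¹⁰)^(1/4) = 526 K.

T_ss ≈ 526 K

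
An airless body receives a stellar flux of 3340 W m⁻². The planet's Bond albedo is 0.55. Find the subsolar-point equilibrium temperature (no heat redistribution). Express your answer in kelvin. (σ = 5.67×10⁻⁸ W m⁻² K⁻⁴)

At the subsolar point the surface absorbs S(1−A) and emits σT⁴ per unit area — no factor of 4, since only the local patch is in balance.
T = [3340 × 0.45 / 5.67×10⁻⁸]^(1/4) = (2.65×10¹⁰)^(1/4) = 404 K.

T_ss ≈ 404 K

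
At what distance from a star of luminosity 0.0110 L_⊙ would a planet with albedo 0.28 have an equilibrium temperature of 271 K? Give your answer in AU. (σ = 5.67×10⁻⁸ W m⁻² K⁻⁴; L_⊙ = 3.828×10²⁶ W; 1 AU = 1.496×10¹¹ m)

L = 0.0110 × 3.828×10²⁶ = 4.21×10²⁴ W.
From T_eq⁴ = L(1−A)/(16πσd²): d = √[L(1−A)/(16πσT_eq⁴)].
d = √[4.21×10²⁴ × 0.72 / (16π × 5.67×10⁻⁸ × (271)⁴)] = 1.40×10¹⁰ m = 0.0939 AU.

d ≈ 0.0939 AU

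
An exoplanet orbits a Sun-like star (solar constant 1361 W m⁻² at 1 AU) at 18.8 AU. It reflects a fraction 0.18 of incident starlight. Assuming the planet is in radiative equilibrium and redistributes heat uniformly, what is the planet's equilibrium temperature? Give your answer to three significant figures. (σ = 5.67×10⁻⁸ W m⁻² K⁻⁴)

Flux at 18.8 AU: S = 1361/18.8² = 3.85 W m⁻².
Energy balance: absorbed = emitted ⇒ πR²·S(1−A) = 4πR²·σT_eq⁴, so T_eq⁴ = S(1−A)/(4σ).
T_eq = [3.85 × 0.82 / (4 × 5.67×10⁻⁸)]^(1/4) = (1.39×10⁷)^(1/4) = 61.1 K.

T_eq ≈ 61.1 K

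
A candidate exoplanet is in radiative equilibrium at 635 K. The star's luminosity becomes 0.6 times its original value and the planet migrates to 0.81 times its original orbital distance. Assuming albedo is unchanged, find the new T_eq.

T_eq ≈ 621 K

T_eq ∝ L^(1/4) · d^(−1/2).
T′ = 635 × 0.6^(1/4) / 0.81^(1/2) = 621 K.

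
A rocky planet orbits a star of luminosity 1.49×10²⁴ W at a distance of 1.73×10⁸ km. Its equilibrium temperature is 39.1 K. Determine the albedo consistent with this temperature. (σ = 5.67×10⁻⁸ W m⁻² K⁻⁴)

d = 1.73×10⁸ km = 1.73×10¹¹ m.
Flux: S = L/(4πd²) = 1.49×10²⁴/(4π×(1.73×10¹¹)²) = 3.96 W m⁻².
From T_eq⁴ = S(1−A)/(4σ): 1−A = 4σT_eq⁴/S.
1−A = 4 × 5.67×10⁻⁸ × (39.1)⁴ / 3.96 = 0.134.

A ≈ 0.87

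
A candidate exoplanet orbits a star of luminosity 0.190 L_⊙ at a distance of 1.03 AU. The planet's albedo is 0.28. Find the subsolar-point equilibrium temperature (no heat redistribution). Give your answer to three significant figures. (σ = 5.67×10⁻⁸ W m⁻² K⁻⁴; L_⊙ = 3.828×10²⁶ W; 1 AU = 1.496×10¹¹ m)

d = 1.03 AU = 1.54×10¹¹ m.
L = 0.190 × 3.828×10²⁶ = 7.27×10²⁵ W.
Flux: S = L/(4πd²) = 7.27×10²⁵/(4π×(1.54×10¹¹)²) = 244 W m⁻².
At the subsolar point the surface absorbs S(1−A) and emits σT⁴ per unit area — no factor of 4, since only the local patch is in balance.
T = [244 × 0.72 / 5.67×10⁻⁸]^(1/4) = (3.10×10⁹)^(1/4) = 236 K.

T_ss ≈ 236 K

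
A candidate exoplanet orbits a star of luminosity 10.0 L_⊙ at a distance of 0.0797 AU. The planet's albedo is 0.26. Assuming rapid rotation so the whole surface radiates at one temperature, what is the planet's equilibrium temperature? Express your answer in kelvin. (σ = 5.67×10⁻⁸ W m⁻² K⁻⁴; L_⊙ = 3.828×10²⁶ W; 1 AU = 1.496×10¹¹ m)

d = 0.0797 AU = 1.19×10¹⁰ m.
L = 10.0 × 3.828×10²⁶ = 3.83×10²⁷ W.
Flux: S = L/(4πd²) = 3.83×10²⁷/(4π×(1.19×10¹⁰)²) = 2.14×10⁶ W m⁻².
Energy balance: absorbed = emitted ⇒ πR²·S(1−A) = 4πR²·σT_eq⁴, so T_eq⁴ = S(1−A)/(4σ).
T_eq = [2.14×10⁶ × 0.74 / (4 × 5.67×10⁻⁸)]^(1/4) = (6.99×10¹²)^(1/4) = 1630 K.

T_eq ≈ 1630 K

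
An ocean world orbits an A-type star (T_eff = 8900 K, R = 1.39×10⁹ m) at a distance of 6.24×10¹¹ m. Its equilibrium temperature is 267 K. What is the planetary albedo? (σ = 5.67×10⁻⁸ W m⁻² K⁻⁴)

A ≈ 0.35

L = 4πR_⋆²σT_⋆⁴ = 4π(1.39×10⁹)² × 5.67×10⁻⁸ × (8900)⁴ = 8.64×10²⁷ W.
S = L/(4πd²) = 1770 W m⁻².
From T_eq⁴ = S(1−A)/(4σ): 1−A = 4σT_eq⁴/S.
1−A = 4 × 5.67×10⁻⁸ × (267)⁴ / 1770 = 0.653.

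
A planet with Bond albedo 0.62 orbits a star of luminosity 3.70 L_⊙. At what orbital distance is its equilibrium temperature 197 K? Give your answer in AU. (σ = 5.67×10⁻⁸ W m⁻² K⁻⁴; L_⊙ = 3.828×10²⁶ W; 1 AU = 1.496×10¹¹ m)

L = 3.70 × 3.828×10²⁶ = 1.42×10²⁷ W.
From T_eq⁴ = L(1−A)/(16πσd²): d = √[L(1−A)/(16πσT_eq⁴)].
d = √[1.42×10²⁷ × 0.38 / (16π × 5.67×10⁻⁸ × (197)⁴)] = 3.54×10¹¹ m = 2.37 AU.

d ≈ 2.37 AU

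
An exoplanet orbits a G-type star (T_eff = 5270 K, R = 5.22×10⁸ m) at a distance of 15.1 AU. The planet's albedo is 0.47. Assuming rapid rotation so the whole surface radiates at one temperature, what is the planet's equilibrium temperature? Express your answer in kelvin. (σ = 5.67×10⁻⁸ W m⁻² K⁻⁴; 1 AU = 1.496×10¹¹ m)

d = 15.1 AU = 2.26×10¹² m.
L = 4πR_⋆²σT_⋆⁴ = 4π(5.22×10⁸)² × 5.67×10⁻⁸ × (5270)⁴ = 1.50×10²⁶ W.
S = L/(4πd²) = 2.34 W m⁻².
Energy balance: absorbed = emitted ⇒ πR²·S(1−A) = 4πR²·σT_eq⁴, so T_eq⁴ = S(1−A)/(4σ).
T_eq = [2.34 × 0.53 / (4 × 5.67×10⁻⁸)]^(1/4) = (5.46×10⁶)^(1/4) = 48.3 K.

T_eq ≈ 48.3 K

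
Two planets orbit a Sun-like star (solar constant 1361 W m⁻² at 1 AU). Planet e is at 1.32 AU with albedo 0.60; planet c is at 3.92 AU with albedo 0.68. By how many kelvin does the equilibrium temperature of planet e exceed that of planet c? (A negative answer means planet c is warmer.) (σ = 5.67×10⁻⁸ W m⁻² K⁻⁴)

ΔT ≈ 86.9 K

T_eq = [S₀(1−A)/(4σd²)]^(1/4), so T ∝ (1−A)^(1/4) / √d.
T₁ = [1361×0.40/(4×5.67×10⁻⁸×1.32²)]^(1/4) = 192.66 K.
T₂ = [1361×0.32/(4×5.67×10⁻⁸×3.92²)]^(1/4) = 105.73 K.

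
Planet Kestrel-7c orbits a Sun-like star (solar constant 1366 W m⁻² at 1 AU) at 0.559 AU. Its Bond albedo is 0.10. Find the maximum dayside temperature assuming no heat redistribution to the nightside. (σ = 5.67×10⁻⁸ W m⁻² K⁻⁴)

Flux at 0.559 AU: S = 1366/0.559² = 4370 W m⁻².
With no redistribution each surface element balances locally: S(1−A) = σT⁴.
T = [4370 × 0.90 / 5.67×10⁻⁸]^(1/4) = (6.94×10¹⁰)^(1/4) = 513 K.

T_ss ≈ 513 K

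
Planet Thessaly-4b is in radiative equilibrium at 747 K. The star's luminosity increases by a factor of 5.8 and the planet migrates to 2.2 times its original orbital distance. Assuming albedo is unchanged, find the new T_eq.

T_eq ≈ 782 K

T_eq ∝ L^(1/4) · d^(−1/2).
T′ = 747 × 5.8^(1/4) / 2.2^(1/2) = 782 K.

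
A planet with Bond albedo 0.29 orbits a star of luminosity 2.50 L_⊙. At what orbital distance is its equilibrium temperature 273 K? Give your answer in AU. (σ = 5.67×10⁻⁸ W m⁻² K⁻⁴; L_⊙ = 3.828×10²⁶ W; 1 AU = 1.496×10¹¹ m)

d ≈ 1.38 AU

L = 2.50 × 3.828×10²⁶ = 9.57×10²⁶ W.
From T_eq⁴ = L(1−A)/(16πσd²): d = √[L(1−A)/(16πσT_eq⁴)].
d = √[9.57×10²⁶ × 0.71 / (16π × 5.67×10⁻⁸ × (273)⁴)] = 2.07×10¹¹ m = 1.38 AU.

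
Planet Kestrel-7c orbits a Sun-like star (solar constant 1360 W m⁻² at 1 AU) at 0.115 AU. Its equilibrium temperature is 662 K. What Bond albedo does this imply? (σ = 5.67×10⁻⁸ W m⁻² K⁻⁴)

A ≈ 0.58

Flux at 0.115 AU: S = 1360/0.115² = 1.03×10⁵ W m⁻².
From T_eq⁴ = S(1−A)/(4σ): 1−A = 4σT_eq⁴/S.
1−A = 4 × 5.67×10⁻⁸ × (662)⁴ / 1.03×10⁵ = 0.424.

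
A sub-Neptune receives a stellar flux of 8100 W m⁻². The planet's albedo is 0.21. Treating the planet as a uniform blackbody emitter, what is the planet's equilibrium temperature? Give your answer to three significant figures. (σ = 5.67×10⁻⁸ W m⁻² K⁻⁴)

T_eq ≈ 410 K

Energy balance: absorbed = emitted ⇒ πR²·S(1−A) = 4πR²·σT_eq⁴, so T_eq⁴ = S(1−A)/(4σ).
T_eq = [8100 × 0.79 / (4 × 5.67×10⁻⁸)]^(1/4) = (2.82×10¹⁰)^(1/4) = 410 K.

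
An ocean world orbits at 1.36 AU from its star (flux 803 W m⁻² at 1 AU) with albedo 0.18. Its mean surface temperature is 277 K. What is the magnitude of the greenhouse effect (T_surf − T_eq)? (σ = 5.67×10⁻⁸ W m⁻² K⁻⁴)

S = 803/1.36² = 434.1 W m⁻².
T_eq = [S(1−A)/(4σ)]^(1/4) = [434.1×0.82/(4×5.67×10⁻⁸)]^(1/4) = 199.0 K.
ΔT = T_surf − T_eq = 277 − 199.0.

ΔT ≈ 78.0 K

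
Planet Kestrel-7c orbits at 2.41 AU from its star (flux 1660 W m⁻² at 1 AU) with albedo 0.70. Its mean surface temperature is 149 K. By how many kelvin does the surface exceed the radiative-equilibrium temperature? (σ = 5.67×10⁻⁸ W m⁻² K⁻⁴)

S = 1660/2.41² = 285.8 W m⁻².
T_eq = [S(1−A)/(4σ)]^(1/4) = [285.8×0.30/(4×5.67×10⁻⁸)]^(1/4) = 139.4 K.
ΔT = T_surf − T_eq = 149 − 139.4.

ΔT ≈ 9.6 K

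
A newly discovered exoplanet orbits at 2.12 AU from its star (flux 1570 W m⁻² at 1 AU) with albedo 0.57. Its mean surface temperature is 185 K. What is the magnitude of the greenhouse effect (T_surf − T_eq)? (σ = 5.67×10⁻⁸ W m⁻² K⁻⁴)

ΔT ≈ 24.6 K

S = 1570/2.12² = 349.3 W m⁻².
T_eq = [S(1−A)/(4σ)]^(1/4) = [349.3×0.43/(4×5.67×10⁻⁸)]^(1/4) = 160.4 K.
ΔT = T_surf − T_eq = 185 − 160.4.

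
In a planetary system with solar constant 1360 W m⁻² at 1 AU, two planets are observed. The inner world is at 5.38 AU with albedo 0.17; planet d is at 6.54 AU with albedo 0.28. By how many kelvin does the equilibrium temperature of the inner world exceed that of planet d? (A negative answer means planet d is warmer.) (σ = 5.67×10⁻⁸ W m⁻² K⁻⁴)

ΔT ≈ 14.3 K

T_eq = [S₀(1−A)/(4σd²)]^(1/4), so T ∝ (1−A)^(1/4) / √d.
T₁ = [1360×0.83/(4×5.67×10⁻⁸×5.38²)]^(1/4) = 114.51 K.
T₂ = [1360×0.72/(4×5.67×10⁻⁸×6.54²)]^(1/4) = 100.23 K.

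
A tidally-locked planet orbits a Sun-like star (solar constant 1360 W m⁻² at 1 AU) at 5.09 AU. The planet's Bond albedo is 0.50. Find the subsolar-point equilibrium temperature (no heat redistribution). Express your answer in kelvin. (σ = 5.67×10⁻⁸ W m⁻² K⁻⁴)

T_ss ≈ 147 K

Flux at 5.09 AU: S = 1360/5.09² = 52.5 W m⁻².
At the subsolar point the surface absorbs S(1−A) and emits σT⁴ per unit area — no factor of 4, since only the local patch is in balance.
T = [52.5 × 0.50 / 5.67×10⁻⁸]^(1/4) = (4.63×10⁸)^(1/4) = 147 K.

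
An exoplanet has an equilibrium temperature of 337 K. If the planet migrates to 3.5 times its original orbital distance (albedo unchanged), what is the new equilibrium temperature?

T_eq ≈ 180 K

T_eq ∝ L^(1/4) · d^(−1/2).
T′ = 337 / 3.5^(1/2) = 180 K.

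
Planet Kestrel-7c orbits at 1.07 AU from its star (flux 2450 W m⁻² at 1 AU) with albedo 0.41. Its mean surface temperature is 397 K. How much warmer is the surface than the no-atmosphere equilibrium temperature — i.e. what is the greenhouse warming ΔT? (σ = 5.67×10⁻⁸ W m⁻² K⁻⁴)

ΔT ≈ 123.8 K

S = 2450/1.07² = 2140 W m⁻².
T_eq = [S(1−A)/(4σ)]^(1/4) = [2140×0.59/(4×5.67×10⁻⁸)]^(1/4) = 273.2 K.
ΔT = T_surf − T_eq = 397 − 273.2.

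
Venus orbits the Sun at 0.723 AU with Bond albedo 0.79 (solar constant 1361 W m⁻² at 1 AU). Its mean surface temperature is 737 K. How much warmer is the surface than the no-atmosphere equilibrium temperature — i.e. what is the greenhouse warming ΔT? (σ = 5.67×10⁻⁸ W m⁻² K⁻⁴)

S = 1361/0.723² = 2604 W m⁻².
T_eq = [S(1−A)/(4σ)]^(1/4) = [2604×0.21/(4×5.67×10⁻⁸)]^(1/4) = 221.6 K.
ΔT = T_surf − T_eq = 737 − 221.6.

ΔT ≈ 515.4 K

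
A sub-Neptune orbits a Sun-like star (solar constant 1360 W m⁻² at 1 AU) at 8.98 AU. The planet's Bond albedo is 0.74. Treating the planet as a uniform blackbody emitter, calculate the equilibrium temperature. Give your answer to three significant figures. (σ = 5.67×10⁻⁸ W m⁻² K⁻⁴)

T_eq ≈ 66.3 K

Flux at 8.98 AU: S = 1360/8.98² = 16.9 W m⁻².
Energy balance: absorbed = emitted ⇒ πR²·S(1−A) = 4πR²·σT_eq⁴, so T_eq⁴ = S(1−A)/(4σ).
T_eq = [16.9 × 0.26 / (4 × 5.67×10⁻⁸)]^(1/4) = (1.93×10⁷)^(1/4) = 66.3 K.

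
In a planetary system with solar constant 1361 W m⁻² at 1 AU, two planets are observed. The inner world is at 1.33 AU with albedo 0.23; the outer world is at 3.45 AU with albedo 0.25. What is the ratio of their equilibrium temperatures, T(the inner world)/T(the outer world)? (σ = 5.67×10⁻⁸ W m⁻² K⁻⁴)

T_eq = [S₀(1−A)/(4σd²)]^(1/4), so T ∝ (1−A)^(1/4) / √d.
T₁ = [1361×0.77/(4×5.67×10⁻⁸×1.33²)]^(1/4) = 226.07 K.
T₂ = [1361×0.75/(4×5.67×10⁻⁸×3.45²)]^(1/4) = 139.45 K.

T₁/T₂ ≈ 1.621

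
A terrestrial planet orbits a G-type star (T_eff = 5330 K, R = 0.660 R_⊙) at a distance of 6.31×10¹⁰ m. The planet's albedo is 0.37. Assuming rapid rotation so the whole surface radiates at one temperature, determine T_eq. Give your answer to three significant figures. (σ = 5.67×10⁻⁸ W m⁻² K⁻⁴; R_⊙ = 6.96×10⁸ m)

R_⋆ = 0.660 × 6.96×10⁸ = 4.59×10⁸ m.
L = 4πR_⋆²σT_⋆⁴ = 4π(4.59×10⁸)² × 5.67×10⁻⁸ × (5330)⁴ = 1.21×10²⁶ W.
S = L/(4πd²) = 2430 W m⁻².
Energy balance: absorbed = emitted ⇒ πR²·S(1−A) = 4πR²·σT_eq⁴, so T_eq⁴ = S(1−A)/(4σ).
T_eq = [2430 × 0.63 / (4 × 5.67×10⁻⁸)]^(1/4) = (6.74×10⁹)^(1/4) = 286 K.

T_eq ≈ 286 K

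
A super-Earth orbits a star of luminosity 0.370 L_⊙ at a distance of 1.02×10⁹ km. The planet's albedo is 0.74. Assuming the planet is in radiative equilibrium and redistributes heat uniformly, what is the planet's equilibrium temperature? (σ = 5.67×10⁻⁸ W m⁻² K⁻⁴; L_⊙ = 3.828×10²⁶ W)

d = 1.02×10⁹ km = 1.02×10¹² m.
L = 0.370 × 3.828×10²⁶ = 1.42×10²⁶ W.
Flux: S = L/(4πd²) = 1.42×10²⁶/(4π×(1.02×10¹²)²) = 10.8 W m⁻².
Energy balance: absorbed = emitted ⇒ πR²·S(1−A) = 4πR²·σT_eq⁴, so T_eq⁴ = S(1−A)/(4σ).
T_eq = [10.8 × 0.26 / (4 × 5.67×10⁻⁸)]^(1/4) = (1.24×10⁷)^(1/4) = 59.4 K.

T_eq ≈ 59.4 K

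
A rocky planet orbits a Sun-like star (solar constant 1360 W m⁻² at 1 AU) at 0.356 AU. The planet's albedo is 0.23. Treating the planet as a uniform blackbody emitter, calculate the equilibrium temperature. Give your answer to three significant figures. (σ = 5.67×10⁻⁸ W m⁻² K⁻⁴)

Flux at 0.356 AU: S = 1360/0.356² = 1.07×10⁴ W m⁻².
Energy balance: absorbed = emitted ⇒ πR²·S(1−A) = 4πR²·σT_eq⁴, so T_eq⁴ = S(1−A)/(4σ).
T_eq = [1.07×10⁴ × 0.77 / (4 × 5.67×10⁻⁸)]^(1/4) = (3.64×10¹⁰)^(1/4) = 437 K.

T_eq ≈ 437 K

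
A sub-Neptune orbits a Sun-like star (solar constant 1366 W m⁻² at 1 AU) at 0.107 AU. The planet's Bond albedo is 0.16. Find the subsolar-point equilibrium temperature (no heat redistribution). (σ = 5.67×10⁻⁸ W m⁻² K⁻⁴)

T_ss ≈ 1150 K

Flux at 0.107 AU: S = 1366/0.107² = 1.19×10⁵ W m⁻².
At the subsolar point the surface absorbs S(1−A) and emits σT⁴ per unit area — no factor of 4, since only the local patch is in balance.
T = [1.19×10⁵ × 0.84 / 5.67×10⁻⁸]^(1/4) = (1.77×10¹²)^(1/4) = 1150 K.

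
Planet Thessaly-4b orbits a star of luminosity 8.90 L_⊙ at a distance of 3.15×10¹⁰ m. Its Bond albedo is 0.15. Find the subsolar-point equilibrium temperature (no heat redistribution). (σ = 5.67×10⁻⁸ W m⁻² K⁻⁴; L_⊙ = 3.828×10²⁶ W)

L = 8.90 × 3.828×10²⁶ = 3.41×10²⁷ W.
Flux: S = L/(4πd²) = 3.41×10²⁷/(4π×(3.15×10¹⁰)²) = 2.73×10⁵ W m⁻².
At the subsolar point the surface absorbs S(1−A) and emits σT⁴ per unit area — no factor of 4, since only the local patch is in balance.
T = [2.73×10⁵ × 0.85 / 5.67×10⁻⁸]^(1/4) = (4.10×10¹²)^(1/4) = 1420 K.

T_ss ≈ 1420 K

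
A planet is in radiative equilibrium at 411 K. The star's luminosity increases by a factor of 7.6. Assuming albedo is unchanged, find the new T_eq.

T_eq ≈ 682 K

T_eq ∝ L^(1/4) · d^(−1/2).
T′ = 411 × 7.6^(1/4) = 682 K.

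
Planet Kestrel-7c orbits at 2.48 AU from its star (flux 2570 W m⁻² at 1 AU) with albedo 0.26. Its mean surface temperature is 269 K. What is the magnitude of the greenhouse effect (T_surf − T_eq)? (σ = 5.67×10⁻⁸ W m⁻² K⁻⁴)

S = 2570/2.48² = 417.9 W m⁻².
T_eq = [S(1−A)/(4σ)]^(1/4) = [417.9×0.74/(4×5.67×10⁻⁸)]^(1/4) = 192.2 K.
ΔT = T_surf − T_eq = 269 − 192.2.

ΔT ≈ 76.8 K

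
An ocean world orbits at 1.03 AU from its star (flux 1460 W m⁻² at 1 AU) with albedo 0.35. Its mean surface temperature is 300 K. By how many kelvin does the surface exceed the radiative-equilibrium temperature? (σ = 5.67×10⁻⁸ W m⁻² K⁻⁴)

S = 1460/1.03² = 1376 W m⁻².
T_eq = [S(1−A)/(4σ)]^(1/4) = [1376×0.65/(4×5.67×10⁻⁸)]^(1/4) = 250.6 K.
ΔT = T_surf − T_eq = 300 − 250.6.

ΔT ≈ 49.4 K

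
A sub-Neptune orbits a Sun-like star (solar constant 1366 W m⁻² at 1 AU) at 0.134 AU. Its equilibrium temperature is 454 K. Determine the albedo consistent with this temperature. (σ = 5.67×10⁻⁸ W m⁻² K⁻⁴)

A ≈ 0.87

Flux at 0.134 AU: S = 1366/0.134² = 7.61×10⁴ W m⁻².
From T_eq⁴ = S(1−A)/(4σ): 1−A = 4σT_eq⁴/S.
1−A = 4 × 5.67×10⁻⁸ × (454)⁴ / 7.61×10⁴ = 0.127.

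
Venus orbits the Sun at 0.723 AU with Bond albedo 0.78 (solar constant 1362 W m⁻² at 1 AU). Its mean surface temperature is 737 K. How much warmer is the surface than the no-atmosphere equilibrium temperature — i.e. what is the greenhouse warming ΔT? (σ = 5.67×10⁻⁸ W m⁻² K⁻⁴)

S = 1362/0.723² = 2606 W m⁻².
T_eq = [S(1−A)/(4σ)]^(1/4) = [2606×0.22/(4×5.67×10⁻⁸)]^(1/4) = 224.2 K.
ΔT = T_surf − T_eq = 737 − 224.2.

ΔT ≈ 512.8 K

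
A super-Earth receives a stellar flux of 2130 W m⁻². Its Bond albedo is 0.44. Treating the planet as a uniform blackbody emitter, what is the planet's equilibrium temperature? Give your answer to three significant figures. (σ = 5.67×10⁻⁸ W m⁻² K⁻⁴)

T_eq ≈ 269 K

Energy balance: absorbed = emitted ⇒ πR²·S(1−A) = 4πR²·σT_eq⁴, so T_eq⁴ = S(1−A)/(4σ).
T_eq = [2130 × 0.56 / (4 × 5.67×10⁻⁸)]^(1/4) = (5.26×10⁹)^(1/4) = 269 K.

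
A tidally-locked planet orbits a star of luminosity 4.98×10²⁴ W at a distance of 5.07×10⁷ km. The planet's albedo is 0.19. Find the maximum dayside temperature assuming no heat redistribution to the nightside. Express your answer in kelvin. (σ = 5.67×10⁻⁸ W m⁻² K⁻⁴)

T_ss ≈ 217 K

d = 5.07×10⁷ km = 5.07×10¹⁰ m.
Flux: S = L/(4πd²) = 4.98×10²⁴/(4π×(5.07×10¹⁰)²) = 154 W m⁻².
With no redistribution each surface element balances locally: S(1−A) = σT⁴.
T = [154 × 0.81 / 5.67×10⁻⁸]^(1/4) = (2.20×10⁹)^(1/4) = 217 K.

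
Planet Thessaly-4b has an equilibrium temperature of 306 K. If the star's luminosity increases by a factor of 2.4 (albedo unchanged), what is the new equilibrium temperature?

T_eq ≈ 381 K

T_eq ∝ L^(1/4) · d^(−1/2).
T′ = 306 × 2.4^(1/4) = 381 K.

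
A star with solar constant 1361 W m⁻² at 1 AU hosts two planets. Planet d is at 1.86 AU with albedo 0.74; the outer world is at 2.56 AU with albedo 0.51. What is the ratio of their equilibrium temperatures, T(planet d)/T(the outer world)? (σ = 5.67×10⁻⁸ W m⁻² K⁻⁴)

T_eq = [S₀(1−A)/(4σd²)]^(1/4), so T ∝ (1−A)^(1/4) / √d.
T₁ = [1361×0.26/(4×5.67×10⁻⁸×1.86²)]^(1/4) = 145.73 K.
T₂ = [1361×0.49/(4×5.67×10⁻⁸×2.56²)]^(1/4) = 145.54 K.

T₁/T₂ ≈ 1.001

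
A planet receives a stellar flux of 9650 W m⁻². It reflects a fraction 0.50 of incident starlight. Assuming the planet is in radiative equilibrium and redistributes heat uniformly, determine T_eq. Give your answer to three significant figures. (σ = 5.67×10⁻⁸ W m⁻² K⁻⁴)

T_eq ≈ 382 K

Energy balance: absorbed = emitted ⇒ πR²·S(1−A) = 4πR²·σT_eq⁴, so T_eq⁴ = S(1−A)/(4σ).
T_eq = [9650 × 0.50 / (4 × 5.67×10⁻⁸)]^(1/4) = (2.13×10¹⁰)^(1/4) = 382 K.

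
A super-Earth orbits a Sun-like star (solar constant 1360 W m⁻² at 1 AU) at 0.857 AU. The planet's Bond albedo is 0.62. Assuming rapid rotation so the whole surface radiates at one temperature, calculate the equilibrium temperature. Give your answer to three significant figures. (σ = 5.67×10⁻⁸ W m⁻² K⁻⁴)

Flux at 0.857 AU: S = 1360/0.857² = 1850 W m⁻².
Energy balance: absorbed = emitted ⇒ πR²·S(1−A) = 4πR²·σT_eq⁴, so T_eq⁴ = S(1−A)/(4σ).
T_eq = [1850 × 0.38 / (4 × 5.67×10⁻⁸)]^(1/4) = (3.10×10⁹)^(1/4) = 236 K.

T_eq ≈ 236 K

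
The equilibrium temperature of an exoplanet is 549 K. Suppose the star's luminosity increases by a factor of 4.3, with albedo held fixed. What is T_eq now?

T_eq ∝ L^(1/4) · d^(−1/2).
T′ = 549 × 4.3^(1/4) = 791 K.

T_eq ≈ 791 K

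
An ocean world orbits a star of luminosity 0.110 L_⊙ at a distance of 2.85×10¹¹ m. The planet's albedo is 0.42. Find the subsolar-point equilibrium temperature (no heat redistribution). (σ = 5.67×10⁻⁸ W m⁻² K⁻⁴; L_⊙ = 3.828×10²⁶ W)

T_ss ≈ 143 K

L = 0.110 × 3.828×10²⁶ = 4.21×10²⁵ W.
Flux: S = L/(4πd²) = 4.21×10²⁵/(4π×(2.85×10¹¹)²) = 41.3 W m⁻².
At the subsolar point the surface absorbs S(1−A) and emits σT⁴ per unit area — no factor of 4, since only the local patch is in balance.
T = [41.3 × 0.58 / 5.67×10⁻⁸]^(1/4) = (4.22×10⁸)^(1/4) = 143 K.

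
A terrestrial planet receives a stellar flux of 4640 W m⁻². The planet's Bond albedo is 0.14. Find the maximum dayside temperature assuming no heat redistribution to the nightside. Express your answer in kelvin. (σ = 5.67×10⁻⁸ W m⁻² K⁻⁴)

With no redistribution each surface element balances locally: S(1−A) = σT⁴.
T = [4640 × 0.86 / 5.67×10⁻⁸]^(1/4) = (7.04×10¹⁰)^(1/4) = 515 K.

T_ss ≈ 515 K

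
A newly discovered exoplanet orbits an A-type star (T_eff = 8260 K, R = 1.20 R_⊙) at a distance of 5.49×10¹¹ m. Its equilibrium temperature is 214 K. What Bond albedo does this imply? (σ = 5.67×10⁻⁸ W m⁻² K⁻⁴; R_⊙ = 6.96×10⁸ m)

R_⋆ = 1.20 × 6.96×10⁸ = 8.35×10⁸ m.
L = 4πR_⋆²σT_⋆⁴ = 4π(8.35×10⁸)² × 5.67×10⁻⁸ × (8260)⁴ = 2.31×10²⁷ W.
S = L/(4πd²) = 611 W m⁻².
From T_eq⁴ = S(1−A)/(4σ): 1−A = 4σT_eq⁴/S.
1−A = 4 × 5.67×10⁻⁸ × (214)⁴ / 611 = 0.779.

A ≈ 0.22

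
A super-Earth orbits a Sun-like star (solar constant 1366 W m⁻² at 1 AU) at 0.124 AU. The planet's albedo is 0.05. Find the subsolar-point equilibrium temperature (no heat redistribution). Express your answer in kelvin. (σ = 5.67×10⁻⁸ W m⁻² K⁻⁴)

Flux at 0.124 AU: S = 1366/0.124² = 8.88×10⁴ W m⁻².
At the subsolar point the surface absorbs S(1−A) and emits σT⁴ per unit area — no factor of 4, since only the local patch is in balance.
T = [8.88×10⁴ × 0.95 / 5.67×10⁻⁸]^(1/4) = (1.49×10¹²)^(1/4) = 1100 K.

T_ss ≈ 1100 K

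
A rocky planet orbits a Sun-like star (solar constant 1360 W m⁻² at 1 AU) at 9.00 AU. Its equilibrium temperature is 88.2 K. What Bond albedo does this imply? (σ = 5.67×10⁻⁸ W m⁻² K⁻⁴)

A ≈ 0.18

Flux at 9.00 AU: S = 1360/9.00² = 16.8 W m⁻².
From T_eq⁴ = S(1−A)/(4σ): 1−A = 4σT_eq⁴/S.
1−A = 4 × 5.67×10⁻⁸ × (88.2)⁴ / 16.8 = 0.817.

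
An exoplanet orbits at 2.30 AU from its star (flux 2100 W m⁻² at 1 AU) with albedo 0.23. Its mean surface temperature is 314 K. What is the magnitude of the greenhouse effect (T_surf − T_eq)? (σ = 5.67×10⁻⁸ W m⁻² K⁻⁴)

S = 2100/2.30² = 397.0 W m⁻².
T_eq = [S(1−A)/(4σ)]^(1/4) = [397.0×0.77/(4×5.67×10⁻⁸)]^(1/4) = 191.6 K.
ΔT = T_surf − T_eq = 314 − 191.6.

ΔT ≈ 122.4 K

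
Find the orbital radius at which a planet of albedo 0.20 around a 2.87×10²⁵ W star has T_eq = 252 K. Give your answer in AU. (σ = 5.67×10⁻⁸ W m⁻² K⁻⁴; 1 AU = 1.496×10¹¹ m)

From T_eq⁴ = L(1−A)/(16πσd²): d = √[L(1−A)/(16πσT_eq⁴)].
d = √[2.87×10²⁵ × 0.80 / (16π × 5.67×10⁻⁸ × (252)⁴)] = 4.47×10¹⁰ m = 0.299 AU.

d ≈ 0.299 AU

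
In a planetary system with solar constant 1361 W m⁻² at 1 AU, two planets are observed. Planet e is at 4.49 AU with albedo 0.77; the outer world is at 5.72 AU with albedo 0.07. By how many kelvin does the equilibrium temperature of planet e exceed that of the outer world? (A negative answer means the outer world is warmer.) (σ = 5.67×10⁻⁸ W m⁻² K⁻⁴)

T_eq = [S₀(1−A)/(4σd²)]^(1/4), so T ∝ (1−A)^(1/4) / √d.
T₁ = [1361×0.23/(4×5.67×10⁻⁸×4.49²)]^(1/4) = 90.96 K.
T₂ = [1361×0.93/(4×5.67×10⁻⁸×5.72²)]^(1/4) = 114.28 K.

ΔT ≈ -23.3 K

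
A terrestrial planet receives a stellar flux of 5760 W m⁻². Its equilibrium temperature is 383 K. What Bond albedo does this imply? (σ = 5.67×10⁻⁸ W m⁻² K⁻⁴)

A ≈ 0.15

From T_eq⁴ = S(1−A)/(4σ): 1−A = 4σT_eq⁴/S.
1−A = 4 × 5.67×10⁻⁸ × (383)⁴ / 5760 = 0.847.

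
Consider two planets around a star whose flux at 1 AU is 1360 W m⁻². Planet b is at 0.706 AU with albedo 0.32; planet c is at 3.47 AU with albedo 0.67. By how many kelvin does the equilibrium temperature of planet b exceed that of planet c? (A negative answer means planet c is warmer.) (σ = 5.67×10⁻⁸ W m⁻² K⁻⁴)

T_eq = [S₀(1−A)/(4σd²)]^(1/4), so T ∝ (1−A)^(1/4) / √d.
T₁ = [1360×0.68/(4×5.67×10⁻⁸×0.706²)]^(1/4) = 300.75 K.
T₂ = [1360×0.33/(4×5.67×10⁻⁸×3.47²)]^(1/4) = 113.22 K.

ΔT ≈ 187.5 K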